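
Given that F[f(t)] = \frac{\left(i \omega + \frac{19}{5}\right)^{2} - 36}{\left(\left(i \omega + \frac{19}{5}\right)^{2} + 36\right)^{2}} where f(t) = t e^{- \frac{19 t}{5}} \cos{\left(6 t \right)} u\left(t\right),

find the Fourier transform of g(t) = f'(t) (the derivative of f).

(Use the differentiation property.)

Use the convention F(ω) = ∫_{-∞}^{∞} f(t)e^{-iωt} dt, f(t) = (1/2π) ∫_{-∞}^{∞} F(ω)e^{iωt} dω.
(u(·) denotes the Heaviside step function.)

F[g](ω) = \frac{25 i \omega \left(\left(5 i \omega + 19\right)^{2} - 900\right)}{\left(\left(5 i \omega + 19\right)^{2} + 900\right)^{2}}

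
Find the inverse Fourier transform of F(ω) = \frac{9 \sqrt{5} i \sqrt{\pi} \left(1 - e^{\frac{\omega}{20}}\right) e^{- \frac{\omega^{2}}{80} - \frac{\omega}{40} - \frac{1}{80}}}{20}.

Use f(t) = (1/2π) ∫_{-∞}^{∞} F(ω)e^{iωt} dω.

f(t) = 9 e^{- 20 t^{2}} \sin{\left(t \right)}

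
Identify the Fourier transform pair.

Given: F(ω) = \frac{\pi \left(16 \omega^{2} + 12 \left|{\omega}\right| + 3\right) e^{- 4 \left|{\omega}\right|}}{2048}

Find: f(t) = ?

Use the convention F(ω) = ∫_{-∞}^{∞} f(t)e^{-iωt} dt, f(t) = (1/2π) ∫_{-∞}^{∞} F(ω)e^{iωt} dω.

f(t) = \frac{4}{\left(t^{2} + 16\right)^{3}}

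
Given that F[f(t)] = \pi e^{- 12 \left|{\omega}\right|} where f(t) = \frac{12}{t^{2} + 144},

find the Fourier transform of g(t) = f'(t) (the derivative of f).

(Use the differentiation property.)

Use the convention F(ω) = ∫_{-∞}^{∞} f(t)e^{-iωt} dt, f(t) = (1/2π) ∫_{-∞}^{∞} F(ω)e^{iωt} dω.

F[g](ω) = i \pi \omega e^{- 12 \left|{\omega}\right|}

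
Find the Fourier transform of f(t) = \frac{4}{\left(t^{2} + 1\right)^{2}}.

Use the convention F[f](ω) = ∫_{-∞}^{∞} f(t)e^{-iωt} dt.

F(ω) = 2 \pi \left(\left|{\omega}\right| + 1\right) e^{- \left|{\omega}\right|}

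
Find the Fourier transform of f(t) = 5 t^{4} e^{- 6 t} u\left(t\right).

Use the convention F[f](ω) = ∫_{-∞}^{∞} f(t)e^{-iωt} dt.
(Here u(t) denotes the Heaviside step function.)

F(ω) = \frac{120}{\left(i \omega + 6\right)^{5}}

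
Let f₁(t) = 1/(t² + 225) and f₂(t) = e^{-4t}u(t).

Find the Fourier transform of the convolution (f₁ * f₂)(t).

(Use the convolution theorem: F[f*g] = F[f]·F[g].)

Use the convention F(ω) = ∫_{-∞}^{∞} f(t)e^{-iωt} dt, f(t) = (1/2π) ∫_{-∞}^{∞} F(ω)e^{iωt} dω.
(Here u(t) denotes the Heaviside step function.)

F[f₁*f₂](ω) = \frac{\pi e^{- 15 \left|{\omega}\right|}}{15 \left(i \omega + 4\right)}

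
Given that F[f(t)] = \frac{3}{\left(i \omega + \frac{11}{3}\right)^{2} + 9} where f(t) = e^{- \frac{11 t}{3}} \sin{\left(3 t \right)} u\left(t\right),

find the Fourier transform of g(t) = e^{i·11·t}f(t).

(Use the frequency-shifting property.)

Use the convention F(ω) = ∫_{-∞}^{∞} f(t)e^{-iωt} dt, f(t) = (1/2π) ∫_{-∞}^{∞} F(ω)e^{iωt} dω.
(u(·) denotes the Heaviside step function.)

F[g](ω) = \frac{27}{\left(3 i \left(\omega - 11\right) + 11\right)^{2} + 81}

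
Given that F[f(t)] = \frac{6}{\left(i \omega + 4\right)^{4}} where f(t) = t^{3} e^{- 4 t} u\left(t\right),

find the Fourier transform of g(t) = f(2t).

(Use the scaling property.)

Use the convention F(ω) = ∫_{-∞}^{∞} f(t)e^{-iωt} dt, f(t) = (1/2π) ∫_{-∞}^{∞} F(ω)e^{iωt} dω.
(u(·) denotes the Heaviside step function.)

F[g](ω) = \frac{48}{\left(i \omega + 8\right)^{4}}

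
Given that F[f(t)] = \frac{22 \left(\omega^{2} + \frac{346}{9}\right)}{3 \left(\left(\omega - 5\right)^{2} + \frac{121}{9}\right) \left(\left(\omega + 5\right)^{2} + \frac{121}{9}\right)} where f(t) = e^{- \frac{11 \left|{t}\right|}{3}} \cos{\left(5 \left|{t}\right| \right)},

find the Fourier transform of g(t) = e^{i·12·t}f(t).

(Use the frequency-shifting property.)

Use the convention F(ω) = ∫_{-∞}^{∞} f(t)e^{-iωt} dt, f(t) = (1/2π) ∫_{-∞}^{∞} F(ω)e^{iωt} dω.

F[g](ω) = \frac{66 \left(9 \left(\omega - 12\right)^{2} + 346\right)}{\left(9 \left(\omega - 17\right)^{2} + 121\right) \left(9 \left(\omega - 7\right)^{2} + 121\right)}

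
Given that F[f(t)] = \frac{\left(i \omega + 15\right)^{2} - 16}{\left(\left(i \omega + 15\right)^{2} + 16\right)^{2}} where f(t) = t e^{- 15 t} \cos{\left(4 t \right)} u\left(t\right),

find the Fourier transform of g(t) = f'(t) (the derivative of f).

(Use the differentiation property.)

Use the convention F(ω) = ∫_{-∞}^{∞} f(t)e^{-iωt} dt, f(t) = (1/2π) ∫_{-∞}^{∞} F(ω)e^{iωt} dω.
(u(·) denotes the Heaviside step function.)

F[g](ω) = \frac{i \omega \left(\left(i \omega + 15\right)^{2} - 16\right)}{\left(\left(i \omega + 15\right)^{2} + 16\right)^{2}}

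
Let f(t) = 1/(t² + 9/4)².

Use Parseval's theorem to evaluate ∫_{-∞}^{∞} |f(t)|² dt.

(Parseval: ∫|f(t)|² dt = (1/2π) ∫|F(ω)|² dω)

∫|f(t)|² dt = \frac{40 \pi}{2187}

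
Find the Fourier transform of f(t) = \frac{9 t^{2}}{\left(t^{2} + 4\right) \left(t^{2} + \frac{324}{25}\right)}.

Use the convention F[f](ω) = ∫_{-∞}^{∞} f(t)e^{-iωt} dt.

F(ω) = - \frac{225 \pi e^{- 2 \left|{\omega}\right|}}{112} + \frac{405 \pi e^{- \frac{18 \left|{\omega}\right|}{5}}}{112}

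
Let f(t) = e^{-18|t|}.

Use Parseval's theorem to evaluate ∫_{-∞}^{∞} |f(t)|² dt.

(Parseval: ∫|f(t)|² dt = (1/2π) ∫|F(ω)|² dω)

∫|f(t)|² dt = \frac{1}{18}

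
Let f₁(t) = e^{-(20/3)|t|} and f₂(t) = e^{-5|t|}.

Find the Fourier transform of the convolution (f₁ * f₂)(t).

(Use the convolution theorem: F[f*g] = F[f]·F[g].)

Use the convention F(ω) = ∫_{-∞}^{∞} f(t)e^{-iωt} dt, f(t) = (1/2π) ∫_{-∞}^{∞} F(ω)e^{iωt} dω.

F[f₁*f₂](ω) = \frac{1200}{\left(\omega^{2} + 25\right) \left(9 \omega^{2} + 400\right)}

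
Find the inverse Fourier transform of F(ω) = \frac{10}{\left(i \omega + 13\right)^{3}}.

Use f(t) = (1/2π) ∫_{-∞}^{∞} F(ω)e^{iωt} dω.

f(t) = 5 t^{2} e^{- 13 t} u\left(t\right)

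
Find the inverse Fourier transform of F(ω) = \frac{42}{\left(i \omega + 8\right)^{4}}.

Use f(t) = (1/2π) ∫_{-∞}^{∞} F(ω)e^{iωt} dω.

f(t) = 7 t^{3} e^{- 8 t} u\left(t\right)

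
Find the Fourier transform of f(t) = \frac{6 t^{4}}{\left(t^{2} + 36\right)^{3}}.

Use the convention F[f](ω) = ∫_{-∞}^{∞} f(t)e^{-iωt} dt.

F(ω) = \frac{3 \pi \left(12 \omega^{2} - 10 \left|{\omega}\right| + 1\right) e^{- 6 \left|{\omega}\right|}}{8}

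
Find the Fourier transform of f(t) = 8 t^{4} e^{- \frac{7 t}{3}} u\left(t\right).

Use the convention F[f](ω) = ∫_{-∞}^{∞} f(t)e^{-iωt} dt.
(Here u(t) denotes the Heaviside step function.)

F(ω) = \frac{46656}{\left(3 i \omega + 7\right)^{5}}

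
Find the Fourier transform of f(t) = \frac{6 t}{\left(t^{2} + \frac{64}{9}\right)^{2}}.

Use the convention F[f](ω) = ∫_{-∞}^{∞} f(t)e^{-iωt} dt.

F(ω) = - \frac{9 i \pi \omega e^{- \frac{8 \left|{\omega}\right|}{3}}}{8}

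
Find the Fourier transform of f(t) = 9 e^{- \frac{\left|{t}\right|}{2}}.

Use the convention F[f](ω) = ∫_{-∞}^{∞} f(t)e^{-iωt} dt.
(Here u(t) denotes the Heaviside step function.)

F(ω) = \frac{36}{4 \omega^{2} + 1}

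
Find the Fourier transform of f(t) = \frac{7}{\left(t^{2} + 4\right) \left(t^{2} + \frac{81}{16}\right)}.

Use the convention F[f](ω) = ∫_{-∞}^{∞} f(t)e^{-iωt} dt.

F(ω) = \frac{56 \pi e^{- 2 \left|{\omega}\right|}}{17} - \frac{448 \pi e^{- \frac{9 \left|{\omega}\right|}{4}}}{153}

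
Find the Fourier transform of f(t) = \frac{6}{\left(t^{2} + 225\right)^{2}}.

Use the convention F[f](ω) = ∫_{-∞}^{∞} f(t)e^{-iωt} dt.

F(ω) = \frac{\pi \left(15 \left|{\omega}\right| + 1\right) e^{- 15 \left|{\omega}\right|}}{1125}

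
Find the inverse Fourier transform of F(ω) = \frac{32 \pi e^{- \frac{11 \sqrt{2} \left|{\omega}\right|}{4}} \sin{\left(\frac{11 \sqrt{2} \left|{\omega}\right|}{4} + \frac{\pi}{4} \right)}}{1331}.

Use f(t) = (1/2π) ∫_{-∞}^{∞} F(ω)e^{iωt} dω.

f(t) = \frac{4}{t^{4} + \frac{14641}{16}}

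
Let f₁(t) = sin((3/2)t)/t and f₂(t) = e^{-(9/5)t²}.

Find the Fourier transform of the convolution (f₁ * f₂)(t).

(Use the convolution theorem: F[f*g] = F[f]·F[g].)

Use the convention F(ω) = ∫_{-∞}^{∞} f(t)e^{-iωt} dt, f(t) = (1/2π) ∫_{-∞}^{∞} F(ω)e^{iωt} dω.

F[f₁*f₂](ω) = \begin{cases} \frac{\sqrt{5} \pi^{\frac{3}{2}} e^{- \frac{5 \omega^{2}}{36}}}{3} & \text{for}\: \omega > - \frac{3}{2} \wedge \omega < \frac{3}{2} \\0 & \text{otherwise} \end{cases}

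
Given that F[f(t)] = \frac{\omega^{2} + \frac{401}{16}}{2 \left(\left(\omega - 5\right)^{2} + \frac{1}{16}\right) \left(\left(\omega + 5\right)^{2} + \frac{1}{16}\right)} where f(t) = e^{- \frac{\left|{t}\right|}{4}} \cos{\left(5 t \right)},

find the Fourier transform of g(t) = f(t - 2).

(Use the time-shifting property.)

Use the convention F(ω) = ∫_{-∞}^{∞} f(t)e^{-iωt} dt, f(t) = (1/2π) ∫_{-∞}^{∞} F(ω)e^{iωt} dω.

F[g](ω) = \frac{8 \left(16 \omega^{2} + 401\right) e^{- 2 i \omega}}{256 \omega^{4} - 12768 \omega^{2} + 160801}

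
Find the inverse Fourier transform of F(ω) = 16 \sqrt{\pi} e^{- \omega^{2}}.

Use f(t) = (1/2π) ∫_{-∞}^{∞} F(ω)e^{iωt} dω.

f(t) = 8 e^{- \frac{t^{2}}{4}}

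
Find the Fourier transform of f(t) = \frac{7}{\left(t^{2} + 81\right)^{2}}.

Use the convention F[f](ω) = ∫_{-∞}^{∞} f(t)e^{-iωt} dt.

F(ω) = \frac{7 \pi \left(9 \left|{\omega}\right| + 1\right) e^{- 9 \left|{\omega}\right|}}{1458}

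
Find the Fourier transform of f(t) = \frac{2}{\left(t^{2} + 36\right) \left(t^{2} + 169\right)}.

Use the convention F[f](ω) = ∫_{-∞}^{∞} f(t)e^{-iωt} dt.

F(ω) = \frac{\pi \left(13 e^{7 \left|{\omega}\right|} - 6\right) e^{- 13 \left|{\omega}\right|}}{5187}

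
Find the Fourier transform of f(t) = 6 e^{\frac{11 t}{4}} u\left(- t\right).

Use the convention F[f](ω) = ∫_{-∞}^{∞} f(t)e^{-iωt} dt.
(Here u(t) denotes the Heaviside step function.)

F(ω) = - \frac{24}{4 i \omega - 11}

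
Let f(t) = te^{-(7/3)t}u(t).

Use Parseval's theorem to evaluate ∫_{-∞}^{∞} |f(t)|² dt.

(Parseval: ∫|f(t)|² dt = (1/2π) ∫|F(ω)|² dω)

∫|f(t)|² dt = \frac{27}{1372}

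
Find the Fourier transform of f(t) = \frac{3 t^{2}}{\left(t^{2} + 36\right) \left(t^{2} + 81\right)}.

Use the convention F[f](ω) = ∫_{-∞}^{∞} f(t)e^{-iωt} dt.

F(ω) = \frac{\pi \left(3 - 2 e^{3 \left|{\omega}\right|}\right) e^{- 9 \left|{\omega}\right|}}{5}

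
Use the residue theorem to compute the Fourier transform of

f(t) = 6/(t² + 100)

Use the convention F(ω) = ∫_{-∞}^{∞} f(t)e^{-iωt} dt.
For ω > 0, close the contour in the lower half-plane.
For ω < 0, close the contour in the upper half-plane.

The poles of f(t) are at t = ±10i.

Let g(z) = f(z)e^{-iωz}; for large |z| the factor e^{-iωz} decays in the lower half-plane when ω > 0 and in the upper half-plane when ω < 0.

Case ω > 0 (lower half-plane, clockwise contour ⇒ F(ω) = -2πi·ΣRes):
  Res_{z = - 10 i} g(z) = \frac{3 i e^{- 10 \omega}}{10}
  F(ω) = -2πi·ΣRes = \frac{3 \pi e^{- 10 \omega}}{5}

Case ω < 0 (upper half-plane, counterclockwise contour ⇒ F(ω) = +2πi·ΣRes):
  Res_{z = 10 i} g(z) = - \frac{3 i e^{10 \omega}}{10}
  F(ω) = 2πi·ΣRes = \frac{3 \pi e^{10 \omega}}{5}

Both cases combine into a single formula in |ω|:

F(ω) = \frac{3 \pi e^{- 10 \left|{\omega}\right|}}{5}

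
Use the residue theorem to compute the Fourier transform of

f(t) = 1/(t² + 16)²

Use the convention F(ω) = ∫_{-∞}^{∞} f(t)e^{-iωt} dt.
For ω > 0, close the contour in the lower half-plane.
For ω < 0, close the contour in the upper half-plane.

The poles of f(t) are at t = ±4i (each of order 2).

Let g(z) = f(z)e^{-iωz}; for large |z| the factor e^{-iωz} decays in the lower half-plane when ω > 0 and in the upper half-plane when ω < 0.

Case ω > 0 (lower half-plane, clockwise contour ⇒ F(ω) = -2πi·ΣRes):
  Res_{z = - 4 i} g(z) = \frac{i \left(4 \omega + 1\right) e^{- 4 \omega}}{256} (pole of order 2)
  F(ω) = -2πi·ΣRes = \frac{\pi \left(4 \omega + 1\right) e^{- 4 \omega}}{128}

Case ω < 0 (upper half-plane, counterclockwise contour ⇒ F(ω) = +2πi·ΣRes):
  Res_{z = 4 i} g(z) = \frac{i \left(4 \omega - 1\right) e^{4 \omega}}{256} (pole of order 2)
  F(ω) = 2πi·ΣRes = \frac{\pi \left(1 - 4 \omega\right) e^{4 \omega}}{128}

Both cases combine into a single formula in |ω|:

F(ω) = \frac{\pi \left(4 \left|{\omega}\right| + 1\right) e^{- 4 \left|{\omega}\right|}}{128}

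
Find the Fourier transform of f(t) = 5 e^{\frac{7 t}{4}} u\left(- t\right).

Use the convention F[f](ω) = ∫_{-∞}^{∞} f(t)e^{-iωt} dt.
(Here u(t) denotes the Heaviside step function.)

F(ω) = - \frac{20}{4 i \omega - 7}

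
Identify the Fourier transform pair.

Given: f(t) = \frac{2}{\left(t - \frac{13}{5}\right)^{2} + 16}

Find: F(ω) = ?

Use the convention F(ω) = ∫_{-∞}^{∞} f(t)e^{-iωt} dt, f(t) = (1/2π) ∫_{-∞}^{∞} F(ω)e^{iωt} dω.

F(ω) = \frac{\pi e^{- \frac{13 i \omega}{5} - 4 \left|{\omega}\right|}}{2}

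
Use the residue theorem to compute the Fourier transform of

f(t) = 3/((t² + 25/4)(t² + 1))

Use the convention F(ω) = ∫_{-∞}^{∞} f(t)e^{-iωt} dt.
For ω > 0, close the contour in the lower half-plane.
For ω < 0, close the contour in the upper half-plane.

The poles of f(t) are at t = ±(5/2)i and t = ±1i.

Let g(z) = f(z)e^{-iωz}; for large |z| the factor e^{-iωz} decays in the lower half-plane when ω > 0 and in the upper half-plane when ω < 0.

Case ω > 0 (lower half-plane, clockwise contour ⇒ F(ω) = -2πi·ΣRes):
  Res_{z = - \frac{5 i}{2}} g(z) = - \frac{4 i e^{- \frac{5 \omega}{2}}}{35}
  Res_{z = - i} g(z) = \frac{2 i e^{- \omega}}{7}
  F(ω) = -2πi·ΣRes = \frac{4 \pi e^{- \omega}}{7} - \frac{8 \pi e^{- \frac{5 \omega}{2}}}{35}

Case ω < 0 (upper half-plane, counterclockwise contour ⇒ F(ω) = +2πi·ΣRes):
  Res_{z = \frac{5 i}{2}} g(z) = \frac{4 i e^{\frac{5 \omega}{2}}}{35}
  Res_{z = i} g(z) = - \frac{2 i e^{\omega}}{7}
  F(ω) = 2πi·ΣRes = \frac{4 \pi \left(- 2 e^{\frac{5 \omega}{2}} + 5 e^{\omega}\right)}{35}

Both cases combine into a single formula in |ω|:

F(ω) = \frac{4 \pi e^{- \left|{\omega}\right|}}{7} - \frac{8 \pi e^{- \frac{5 \left|{\omega}\right|}{2}}}{35}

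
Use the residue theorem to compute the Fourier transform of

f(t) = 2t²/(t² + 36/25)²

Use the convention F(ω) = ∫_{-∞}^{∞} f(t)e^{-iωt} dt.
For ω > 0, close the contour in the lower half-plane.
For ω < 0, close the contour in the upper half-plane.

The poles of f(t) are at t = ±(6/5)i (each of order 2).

Let g(z) = f(z)e^{-iωz}; for large |z| the factor e^{-iωz} decays in the lower half-plane when ω > 0 and in the upper half-plane when ω < 0.

Case ω > 0 (lower half-plane, clockwise contour ⇒ F(ω) = -2πi·ΣRes):
  Res_{z = - \frac{6 i}{5}} g(z) = \frac{i \left(5 - 6 \omega\right) e^{- \frac{6 \omega}{5}}}{12} (pole of order 2)
  F(ω) = -2πi·ΣRes = \frac{\pi \left(5 - 6 \omega\right) e^{- \frac{6 \omega}{5}}}{6}

Case ω < 0 (upper half-plane, counterclockwise contour ⇒ F(ω) = +2πi·ΣRes):
  Res_{z = \frac{6 i}{5}} g(z) = \frac{i \left(- 6 \omega - 5\right) e^{\frac{6 \omega}{5}}}{12} (pole of order 2)
  F(ω) = 2πi·ΣRes = \frac{\pi \left(6 \omega + 5\right) e^{\frac{6 \omega}{5}}}{6}

Both cases combine into a single formula in |ω|:

F(ω) = \frac{\pi \left(5 - 6 \left|{\omega}\right|\right) e^{- \frac{6 \left|{\omega}\right|}{5}}}{6}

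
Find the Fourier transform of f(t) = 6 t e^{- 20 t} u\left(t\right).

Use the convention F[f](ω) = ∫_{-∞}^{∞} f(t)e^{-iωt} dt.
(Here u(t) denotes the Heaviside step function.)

F(ω) = \frac{6}{\left(i \omega + 20\right)^{2}}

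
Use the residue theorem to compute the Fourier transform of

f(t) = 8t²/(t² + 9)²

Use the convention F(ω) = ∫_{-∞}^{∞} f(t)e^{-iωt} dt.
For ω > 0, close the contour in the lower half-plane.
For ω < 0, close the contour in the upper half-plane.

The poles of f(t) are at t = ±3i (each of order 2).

Let g(z) = f(z)e^{-iωz}; for large |z| the factor e^{-iωz} decays in the lower half-plane when ω > 0 and in the upper half-plane when ω < 0.

Case ω > 0 (lower half-plane, clockwise contour ⇒ F(ω) = -2πi·ΣRes):
  Res_{z = - 3 i} g(z) = i \left(\frac{2}{3} - 2 \omega\right) e^{- 3 \omega} (pole of order 2)
  F(ω) = -2πi·ΣRes = \frac{4 \pi \left(1 - 3 \omega\right) e^{- 3 \omega}}{3}

Case ω < 0 (upper half-plane, counterclockwise contour ⇒ F(ω) = +2πi·ΣRes):
  Res_{z = 3 i} g(z) = i \left(- 2 \omega - \frac{2}{3}\right) e^{3 \omega} (pole of order 2)
  F(ω) = 2πi·ΣRes = \frac{4 \pi \left(3 \omega + 1\right) e^{3 \omega}}{3}

Both cases combine into a single formula in |ω|:

F(ω) = \frac{4 \pi \left(1 - 3 \left|{\omega}\right|\right) e^{- 3 \left|{\omega}\right|}}{3}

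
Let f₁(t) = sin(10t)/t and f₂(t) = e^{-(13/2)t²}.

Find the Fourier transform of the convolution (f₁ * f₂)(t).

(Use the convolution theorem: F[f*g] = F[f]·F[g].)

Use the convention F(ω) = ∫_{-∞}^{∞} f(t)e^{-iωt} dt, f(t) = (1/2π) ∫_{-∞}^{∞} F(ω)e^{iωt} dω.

F[f₁*f₂](ω) = \begin{cases} \frac{\sqrt{26} \pi^{\frac{3}{2}} e^{- \frac{\omega^{2}}{26}}}{13} & \text{for}\: \omega > -10 \wedge \omega < 10 \\0 & \text{otherwise} \end{cases}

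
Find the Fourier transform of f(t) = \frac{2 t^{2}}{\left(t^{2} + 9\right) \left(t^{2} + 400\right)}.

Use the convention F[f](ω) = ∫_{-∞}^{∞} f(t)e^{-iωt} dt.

F(ω) = \frac{2 \pi \left(20 - 3 e^{17 \left|{\omega}\right|}\right) e^{- 20 \left|{\omega}\right|}}{391}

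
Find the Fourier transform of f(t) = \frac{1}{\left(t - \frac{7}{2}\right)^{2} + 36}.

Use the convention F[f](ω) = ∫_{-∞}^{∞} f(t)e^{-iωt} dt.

F(ω) = \frac{\pi e^{- \frac{7 i \omega}{2} - 6 \left|{\omega}\right|}}{6}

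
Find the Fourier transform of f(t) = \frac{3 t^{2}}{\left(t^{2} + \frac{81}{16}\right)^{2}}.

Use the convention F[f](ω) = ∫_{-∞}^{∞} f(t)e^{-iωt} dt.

F(ω) = \frac{\pi \left(4 - 9 \left|{\omega}\right|\right) e^{- \frac{9 \left|{\omega}\right|}{4}}}{6}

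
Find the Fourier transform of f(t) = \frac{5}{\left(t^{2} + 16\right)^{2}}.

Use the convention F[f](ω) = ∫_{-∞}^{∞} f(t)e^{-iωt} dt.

F(ω) = \frac{5 \pi \left(4 \left|{\omega}\right| + 1\right) e^{- 4 \left|{\omega}\right|}}{128}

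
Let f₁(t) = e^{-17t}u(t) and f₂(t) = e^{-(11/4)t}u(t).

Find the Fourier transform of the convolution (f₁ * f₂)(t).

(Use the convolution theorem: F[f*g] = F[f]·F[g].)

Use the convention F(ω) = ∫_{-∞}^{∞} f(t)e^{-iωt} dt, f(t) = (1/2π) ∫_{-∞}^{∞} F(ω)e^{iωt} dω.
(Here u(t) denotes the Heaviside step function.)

F[f₁*f₂](ω) = \frac{4}{\left(i \omega + 17\right) \left(4 i \omega + 11\right)}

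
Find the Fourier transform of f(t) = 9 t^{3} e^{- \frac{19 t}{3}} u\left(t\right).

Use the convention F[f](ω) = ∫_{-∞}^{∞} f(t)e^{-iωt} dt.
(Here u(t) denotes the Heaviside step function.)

F(ω) = \frac{4374}{\left(3 i \omega + 19\right)^{4}}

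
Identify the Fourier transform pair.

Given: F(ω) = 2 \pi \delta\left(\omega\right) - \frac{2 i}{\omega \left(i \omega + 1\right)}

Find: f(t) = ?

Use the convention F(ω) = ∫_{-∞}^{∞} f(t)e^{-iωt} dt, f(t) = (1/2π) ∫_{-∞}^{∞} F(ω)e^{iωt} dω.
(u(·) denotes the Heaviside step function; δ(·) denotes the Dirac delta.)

f(t) = 2 \left(1 - e^{- t}\right) u\left(t\right)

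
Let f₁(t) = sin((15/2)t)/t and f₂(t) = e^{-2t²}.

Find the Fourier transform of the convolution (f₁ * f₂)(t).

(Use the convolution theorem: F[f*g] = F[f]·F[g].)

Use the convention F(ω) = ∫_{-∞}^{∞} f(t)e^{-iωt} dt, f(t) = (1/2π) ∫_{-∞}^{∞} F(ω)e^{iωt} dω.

F[f₁*f₂](ω) = \begin{cases} \frac{\sqrt{2} \pi^{\frac{3}{2}} e^{- \frac{\omega^{2}}{8}}}{2} & \text{for}\: \omega > - \frac{15}{2} \wedge \omega < \frac{15}{2} \\0 & \text{otherwise} \end{cases}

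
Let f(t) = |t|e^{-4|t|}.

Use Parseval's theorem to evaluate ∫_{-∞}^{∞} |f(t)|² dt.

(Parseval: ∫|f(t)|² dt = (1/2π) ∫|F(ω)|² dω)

∫|f(t)|² dt = \frac{1}{128}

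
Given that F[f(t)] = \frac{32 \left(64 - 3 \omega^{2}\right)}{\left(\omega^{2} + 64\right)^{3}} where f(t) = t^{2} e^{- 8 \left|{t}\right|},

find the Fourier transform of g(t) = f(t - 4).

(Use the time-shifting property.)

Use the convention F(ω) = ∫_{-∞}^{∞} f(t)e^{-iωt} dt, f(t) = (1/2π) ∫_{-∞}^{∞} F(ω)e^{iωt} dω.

F[g](ω) = \frac{32 \left(64 - 3 \omega^{2}\right) e^{- 4 i \omega}}{\left(\omega^{2} + 64\right)^{3}}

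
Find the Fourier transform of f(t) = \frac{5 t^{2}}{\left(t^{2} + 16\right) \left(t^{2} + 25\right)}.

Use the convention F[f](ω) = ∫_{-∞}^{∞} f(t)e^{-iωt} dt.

F(ω) = \frac{5 \pi \left(5 - 4 e^{\left|{\omega}\right|}\right) e^{- 5 \left|{\omega}\right|}}{9}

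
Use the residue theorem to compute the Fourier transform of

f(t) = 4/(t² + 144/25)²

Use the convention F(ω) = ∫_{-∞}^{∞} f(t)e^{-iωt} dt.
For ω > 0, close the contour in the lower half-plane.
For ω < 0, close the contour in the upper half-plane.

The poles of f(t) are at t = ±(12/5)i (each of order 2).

Let g(z) = f(z)e^{-iωz}; for large |z| the factor e^{-iωz} decays in the lower half-plane when ω > 0 and in the upper half-plane when ω < 0.

Case ω > 0 (lower half-plane, clockwise contour ⇒ F(ω) = -2πi·ΣRes):
  Res_{z = - \frac{12 i}{5}} g(z) = \frac{25 i \left(12 \omega + 5\right) e^{- \frac{12 \omega}{5}}}{1728} (pole of order 2)
  F(ω) = -2πi·ΣRes = \frac{25 \pi \left(12 \omega + 5\right) e^{- \frac{12 \omega}{5}}}{864}

Case ω < 0 (upper half-plane, counterclockwise contour ⇒ F(ω) = +2πi·ΣRes):
  Res_{z = \frac{12 i}{5}} g(z) = \frac{25 i \left(12 \omega - 5\right) e^{\frac{12 \omega}{5}}}{1728} (pole of order 2)
  F(ω) = 2πi·ΣRes = \frac{25 \pi \left(5 - 12 \omega\right) e^{\frac{12 \omega}{5}}}{864}

Both cases combine into a single formula in |ω|:

F(ω) = \frac{25 \pi \left(12 \left|{\omega}\right| + 5\right) e^{- \frac{12 \left|{\omega}\right|}{5}}}{864}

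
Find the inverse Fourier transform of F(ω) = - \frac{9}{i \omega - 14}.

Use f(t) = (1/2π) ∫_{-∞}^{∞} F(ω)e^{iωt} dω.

f(t) = 9 e^{14 t} u\left(- t\right)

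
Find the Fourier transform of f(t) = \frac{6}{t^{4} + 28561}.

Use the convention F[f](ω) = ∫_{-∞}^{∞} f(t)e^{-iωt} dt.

F(ω) = \frac{6 \pi e^{- \frac{13 \sqrt{2} \left|{\omega}\right|}{2}} \sin{\left(\frac{13 \sqrt{2} \left|{\omega}\right|}{2} + \frac{\pi}{4} \right)}}{2197}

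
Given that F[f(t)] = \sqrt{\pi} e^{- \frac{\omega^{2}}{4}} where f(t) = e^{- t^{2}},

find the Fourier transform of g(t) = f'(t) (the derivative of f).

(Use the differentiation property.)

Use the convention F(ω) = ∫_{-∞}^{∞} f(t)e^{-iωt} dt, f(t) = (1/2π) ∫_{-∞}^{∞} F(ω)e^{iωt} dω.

F[g](ω) = i \sqrt{\pi} \omega e^{- \frac{\omega^{2}}{4}}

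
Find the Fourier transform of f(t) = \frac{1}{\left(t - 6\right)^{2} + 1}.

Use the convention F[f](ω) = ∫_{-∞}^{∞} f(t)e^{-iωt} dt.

F(ω) = \pi e^{- 6 i \omega - \left|{\omega}\right|}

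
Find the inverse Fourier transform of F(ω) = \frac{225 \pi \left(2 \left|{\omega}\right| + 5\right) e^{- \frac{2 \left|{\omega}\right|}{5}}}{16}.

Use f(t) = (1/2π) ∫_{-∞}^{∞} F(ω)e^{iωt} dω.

f(t) = \frac{9}{\left(t^{2} + \frac{4}{25}\right)^{2}}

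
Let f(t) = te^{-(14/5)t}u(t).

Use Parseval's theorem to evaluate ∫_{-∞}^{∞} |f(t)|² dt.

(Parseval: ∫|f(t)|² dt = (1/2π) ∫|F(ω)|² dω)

∫|f(t)|² dt = \frac{125}{10976}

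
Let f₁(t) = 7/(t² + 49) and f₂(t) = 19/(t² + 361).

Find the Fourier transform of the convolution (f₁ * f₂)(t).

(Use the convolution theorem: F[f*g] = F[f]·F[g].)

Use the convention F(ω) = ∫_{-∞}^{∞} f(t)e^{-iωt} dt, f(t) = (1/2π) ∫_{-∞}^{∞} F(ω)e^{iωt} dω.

F[f₁*f₂](ω) = \pi^{2} e^{- 26 \left|{\omega}\right|}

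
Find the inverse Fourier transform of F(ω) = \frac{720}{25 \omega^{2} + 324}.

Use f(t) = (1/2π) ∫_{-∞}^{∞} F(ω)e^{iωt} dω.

f(t) = 4 e^{- \frac{18 \left|{t}\right|}{5}}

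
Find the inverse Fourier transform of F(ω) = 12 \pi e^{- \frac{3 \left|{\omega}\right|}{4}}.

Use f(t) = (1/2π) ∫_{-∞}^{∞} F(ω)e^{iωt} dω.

f(t) = \frac{9}{t^{2} + \frac{9}{16}}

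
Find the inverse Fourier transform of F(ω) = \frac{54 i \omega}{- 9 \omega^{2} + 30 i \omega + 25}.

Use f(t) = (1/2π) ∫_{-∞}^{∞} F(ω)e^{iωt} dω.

f(t) = 6 \left(1 - \frac{5 t}{3}\right) e^{- \frac{5 t}{3}} u\left(t\right)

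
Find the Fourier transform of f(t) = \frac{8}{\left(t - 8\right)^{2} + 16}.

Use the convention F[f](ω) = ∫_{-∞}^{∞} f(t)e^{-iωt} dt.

F(ω) = 2 \pi e^{- 8 i \omega - 4 \left|{\omega}\right|}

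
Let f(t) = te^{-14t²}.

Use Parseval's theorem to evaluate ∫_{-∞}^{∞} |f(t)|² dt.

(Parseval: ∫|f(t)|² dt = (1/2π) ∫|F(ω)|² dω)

∫|f(t)|² dt = \frac{\sqrt{7} \sqrt{\pi}}{784}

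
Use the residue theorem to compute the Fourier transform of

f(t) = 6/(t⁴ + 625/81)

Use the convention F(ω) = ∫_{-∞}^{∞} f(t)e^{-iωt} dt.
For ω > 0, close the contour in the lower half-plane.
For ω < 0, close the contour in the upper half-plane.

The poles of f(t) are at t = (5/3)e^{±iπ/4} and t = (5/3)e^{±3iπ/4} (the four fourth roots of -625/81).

Let g(z) = f(z)e^{-iωz}; for large |z| the factor e^{-iωz} decays in the lower half-plane when ω > 0 and in the upper half-plane when ω < 0.

Case ω > 0 (lower half-plane, clockwise contour ⇒ F(ω) = -2πi·ΣRes):
  Res_{z = - \frac{5 \sqrt{2}}{6} - \frac{5 \sqrt{2} i}{6}} g(z) = \frac{81 \sqrt{2} i \left(1 - i\right) e^{\frac{5 \sqrt{2} \omega \left(-1 + i\right)}{6}}}{500}
  Res_{z = \frac{5 \sqrt{2}}{6} - \frac{5 \sqrt{2} i}{6}} g(z) = \frac{81 \sqrt{2} i \left(1 + i\right) e^{- \frac{5 \sqrt{2} \omega \left(1 + i\right)}{6}}}{500}
  F(ω) = -2πi·ΣRes = \frac{81 \sqrt{2} \pi \left(1 - i\right) \left(e^{\frac{5 \sqrt{2} i \omega}{3}} + i\right) e^{- \frac{5 \sqrt{2} \omega \left(1 + i\right)}{6}}}{250} = \frac{162 \pi e^{- \frac{5 \sqrt{2} \omega}{6}} \sin{\left(\frac{5 \sqrt{2} \omega}{6} + \frac{\pi}{4} \right)}}{125}

Case ω < 0 (upper half-plane, counterclockwise contour ⇒ F(ω) = +2πi·ΣRes):
  Res_{z = \frac{5 \sqrt{2}}{6} + \frac{5 \sqrt{2} i}{6}} g(z) = \frac{81 \sqrt{2} i \left(-1 + i\right) e^{\frac{5 \sqrt{2} \omega \left(1 - i\right)}{6}}}{500}
  Res_{z = - \frac{5 \sqrt{2}}{6} + \frac{5 \sqrt{2} i}{6}} g(z) = \frac{81 \sqrt{2} \left(1 - i\right) e^{\frac{5 \sqrt{2} \omega \left(1 + i\right)}{6}}}{500}
  F(ω) = 2πi·ΣRes = - \frac{81 \sqrt{2} i \pi \left(i \left(1 - i\right) e^{\frac{5 \sqrt{2} \omega \left(1 - i\right)}{6}} - \left(1 - i\right) e^{\frac{5 \sqrt{2} \omega \left(1 + i\right)}{6}}\right)}{250} = \frac{162 \pi e^{\frac{5 \sqrt{2} \omega}{6}} \cos{\left(\frac{5 \sqrt{2} \omega}{6} + \frac{\pi}{4} \right)}}{125}

Both cases combine into a single formula in |ω|:

F(ω) = \frac{162 \pi e^{- \frac{5 \sqrt{2} \left|{\omega}\right|}{6}} \sin{\left(\frac{5 \sqrt{2} \left|{\omega}\right|}{6} + \frac{\pi}{4} \right)}}{125}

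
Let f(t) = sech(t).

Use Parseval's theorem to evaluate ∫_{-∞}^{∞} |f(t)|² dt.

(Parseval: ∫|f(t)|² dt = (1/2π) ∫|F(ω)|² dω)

∫|f(t)|² dt = 2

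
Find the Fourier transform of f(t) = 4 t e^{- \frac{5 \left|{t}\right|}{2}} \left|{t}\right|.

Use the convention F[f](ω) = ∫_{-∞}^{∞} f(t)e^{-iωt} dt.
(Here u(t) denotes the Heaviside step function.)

F(ω) = \frac{256 i \omega \left(4 \omega^{2} - 75\right)}{\left(4 \omega^{2} + 25\right)^{3}}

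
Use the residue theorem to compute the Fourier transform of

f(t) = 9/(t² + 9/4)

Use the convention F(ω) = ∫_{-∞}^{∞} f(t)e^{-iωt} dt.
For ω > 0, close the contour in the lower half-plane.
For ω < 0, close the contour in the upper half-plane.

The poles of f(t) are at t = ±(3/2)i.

Let g(z) = f(z)e^{-iωz}; for large |z| the factor e^{-iωz} decays in the lower half-plane when ω > 0 and in the upper half-plane when ω < 0.

Case ω > 0 (lower half-plane, clockwise contour ⇒ F(ω) = -2πi·ΣRes):
  Res_{z = - \frac{3 i}{2}} g(z) = 3 i e^{- \frac{3 \omega}{2}}
  F(ω) = -2πi·ΣRes = 6 \pi e^{- \frac{3 \omega}{2}}

Case ω < 0 (upper half-plane, counterclockwise contour ⇒ F(ω) = +2πi·ΣRes):
  Res_{z = \frac{3 i}{2}} g(z) = - 3 i e^{\frac{3 \omega}{2}}
  F(ω) = 2πi·ΣRes = 6 \pi e^{\frac{3 \omega}{2}}

Both cases combine into a single formula in |ω|:

F(ω) = 6 \pi e^{- \frac{3 \left|{\omega}\right|}{2}}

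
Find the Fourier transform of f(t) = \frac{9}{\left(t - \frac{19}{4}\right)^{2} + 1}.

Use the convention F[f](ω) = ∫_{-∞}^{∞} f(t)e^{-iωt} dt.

F(ω) = 9 \pi e^{- \frac{19 i \omega}{4} - \left|{\omega}\right|}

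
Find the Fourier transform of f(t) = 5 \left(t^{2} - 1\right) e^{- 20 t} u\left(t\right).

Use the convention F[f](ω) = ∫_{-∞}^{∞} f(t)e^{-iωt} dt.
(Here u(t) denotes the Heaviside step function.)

F(ω) = \frac{5 \left(2 i \omega - \left(i \omega + 20\right)^{3} + 40\right)}{\left(i \omega + 20\right)^{4}}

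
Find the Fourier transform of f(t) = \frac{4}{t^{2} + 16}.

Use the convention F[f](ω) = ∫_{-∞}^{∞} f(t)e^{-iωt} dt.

F(ω) = \pi e^{- 4 \left|{\omega}\right|}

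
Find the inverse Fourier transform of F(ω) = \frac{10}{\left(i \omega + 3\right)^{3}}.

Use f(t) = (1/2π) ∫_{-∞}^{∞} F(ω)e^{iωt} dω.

f(t) = 5 t^{2} e^{- 3 t} u\left(t\right)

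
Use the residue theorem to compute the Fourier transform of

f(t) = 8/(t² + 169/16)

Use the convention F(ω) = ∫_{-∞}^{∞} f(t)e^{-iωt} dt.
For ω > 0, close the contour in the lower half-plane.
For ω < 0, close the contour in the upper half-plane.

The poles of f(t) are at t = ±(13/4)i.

Let g(z) = f(z)e^{-iωz}; for large |z| the factor e^{-iωz} decays in the lower half-plane when ω > 0 and in the upper half-plane when ω < 0.

Case ω > 0 (lower half-plane, clockwise contour ⇒ F(ω) = -2πi·ΣRes):
  Res_{z = - \frac{13 i}{4}} g(z) = \frac{16 i e^{- \frac{13 \omega}{4}}}{13}
  F(ω) = -2πi·ΣRes = \frac{32 \pi e^{- \frac{13 \omega}{4}}}{13}

Case ω < 0 (upper half-plane, counterclockwise contour ⇒ F(ω) = +2πi·ΣRes):
  Res_{z = \frac{13 i}{4}} g(z) = - \frac{16 i e^{\frac{13 \omega}{4}}}{13}
  F(ω) = 2πi·ΣRes = \frac{32 \pi e^{\frac{13 \omega}{4}}}{13}

Both cases combine into a single formula in |ω|:

F(ω) = \frac{32 \pi e^{- \frac{13 \left|{\omega}\right|}{4}}}{13}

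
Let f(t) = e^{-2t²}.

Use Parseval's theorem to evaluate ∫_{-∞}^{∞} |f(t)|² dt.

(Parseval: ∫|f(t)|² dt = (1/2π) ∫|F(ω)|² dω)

∫|f(t)|² dt = \frac{\sqrt{\pi}}{2}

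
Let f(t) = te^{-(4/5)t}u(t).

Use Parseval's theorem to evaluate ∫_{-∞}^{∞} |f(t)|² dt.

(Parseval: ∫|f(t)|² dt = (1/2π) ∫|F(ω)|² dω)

∫|f(t)|² dt = \frac{125}{256}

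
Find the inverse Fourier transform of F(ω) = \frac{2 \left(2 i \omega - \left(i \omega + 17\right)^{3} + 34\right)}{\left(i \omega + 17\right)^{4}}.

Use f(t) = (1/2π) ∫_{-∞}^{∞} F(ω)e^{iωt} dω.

f(t) = 2 \left(t^{2} - 1\right) e^{- 17 t} u\left(t\right)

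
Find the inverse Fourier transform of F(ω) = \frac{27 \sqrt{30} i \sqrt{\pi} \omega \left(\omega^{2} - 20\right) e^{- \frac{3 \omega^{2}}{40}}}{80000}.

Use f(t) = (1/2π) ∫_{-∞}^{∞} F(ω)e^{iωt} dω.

f(t) = t^{3} e^{- \frac{10 t^{2}}{3}}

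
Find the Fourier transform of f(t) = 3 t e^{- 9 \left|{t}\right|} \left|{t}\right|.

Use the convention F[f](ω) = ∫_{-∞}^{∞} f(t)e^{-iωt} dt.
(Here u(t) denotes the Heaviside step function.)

F(ω) = \frac{12 i \omega \left(\omega^{2} - 243\right)}{\left(\omega^{2} + 81\right)^{3}}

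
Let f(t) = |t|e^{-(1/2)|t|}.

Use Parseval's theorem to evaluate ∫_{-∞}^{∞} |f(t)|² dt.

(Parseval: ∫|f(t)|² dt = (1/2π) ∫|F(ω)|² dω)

∫|f(t)|² dt = 4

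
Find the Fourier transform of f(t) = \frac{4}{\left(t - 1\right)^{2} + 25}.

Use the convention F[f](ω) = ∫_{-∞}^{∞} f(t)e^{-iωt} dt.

F(ω) = \frac{4 \pi e^{- i \omega - 5 \left|{\omega}\right|}}{5}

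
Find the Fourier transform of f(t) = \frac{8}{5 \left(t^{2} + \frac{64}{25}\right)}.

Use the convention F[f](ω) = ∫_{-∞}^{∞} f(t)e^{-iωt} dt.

F(ω) = \pi e^{- \frac{8 \left|{\omega}\right|}{5}}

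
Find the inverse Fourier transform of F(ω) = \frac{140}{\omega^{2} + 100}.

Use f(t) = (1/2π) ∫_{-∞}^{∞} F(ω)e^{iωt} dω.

f(t) = 7 e^{- 10 \left|{t}\right|}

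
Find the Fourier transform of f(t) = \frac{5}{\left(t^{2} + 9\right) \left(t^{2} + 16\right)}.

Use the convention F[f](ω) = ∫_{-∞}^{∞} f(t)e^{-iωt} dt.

F(ω) = \frac{5 \pi \left(4 e^{\left|{\omega}\right|} - 3\right) e^{- 4 \left|{\omega}\right|}}{84}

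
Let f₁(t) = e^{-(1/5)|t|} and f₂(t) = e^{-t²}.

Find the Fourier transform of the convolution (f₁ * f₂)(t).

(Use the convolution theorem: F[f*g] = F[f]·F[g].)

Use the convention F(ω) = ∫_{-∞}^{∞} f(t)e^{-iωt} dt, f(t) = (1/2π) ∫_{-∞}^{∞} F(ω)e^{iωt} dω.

F[f₁*f₂](ω) = \frac{10 \sqrt{\pi} e^{- \frac{\omega^{2}}{4}}}{25 \omega^{2} + 1}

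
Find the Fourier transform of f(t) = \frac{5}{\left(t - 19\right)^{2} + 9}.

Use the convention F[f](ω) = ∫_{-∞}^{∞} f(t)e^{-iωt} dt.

F(ω) = \frac{5 \pi e^{- 19 i \omega - 3 \left|{\omega}\right|}}{3}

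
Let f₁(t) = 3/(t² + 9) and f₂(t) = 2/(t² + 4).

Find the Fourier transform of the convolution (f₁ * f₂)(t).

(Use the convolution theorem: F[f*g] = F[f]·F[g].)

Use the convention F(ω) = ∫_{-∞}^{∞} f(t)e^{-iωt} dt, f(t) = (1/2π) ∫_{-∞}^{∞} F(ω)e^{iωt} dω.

F[f₁*f₂](ω) = \pi^{2} e^{- 5 \left|{\omega}\right|}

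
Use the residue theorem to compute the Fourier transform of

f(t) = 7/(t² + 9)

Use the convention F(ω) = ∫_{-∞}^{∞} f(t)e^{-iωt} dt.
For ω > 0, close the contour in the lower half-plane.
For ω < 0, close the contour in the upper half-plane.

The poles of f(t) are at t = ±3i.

Let g(z) = f(z)e^{-iωz}; for large |z| the factor e^{-iωz} decays in the lower half-plane when ω > 0 and in the upper half-plane when ω < 0.

Case ω > 0 (lower half-plane, clockwise contour ⇒ F(ω) = -2πi·ΣRes):
  Res_{z = - 3 i} g(z) = \frac{7 i e^{- 3 \omega}}{6}
  F(ω) = -2πi·ΣRes = \frac{7 \pi e^{- 3 \omega}}{3}

Case ω < 0 (upper half-plane, counterclockwise contour ⇒ F(ω) = +2πi·ΣRes):
  Res_{z = 3 i} g(z) = - \frac{7 i e^{3 \omega}}{6}
  F(ω) = 2πi·ΣRes = \frac{7 \pi e^{3 \omega}}{3}

Both cases combine into a single formula in |ω|:

F(ω) = \frac{7 \pi e^{- 3 \left|{\omega}\right|}}{3}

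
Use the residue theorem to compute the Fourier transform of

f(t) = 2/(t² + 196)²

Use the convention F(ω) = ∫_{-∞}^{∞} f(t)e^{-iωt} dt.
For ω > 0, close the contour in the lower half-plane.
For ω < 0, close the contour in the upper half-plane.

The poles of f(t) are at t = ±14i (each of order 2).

Let g(z) = f(z)e^{-iωz}; for large |z| the factor e^{-iωz} decays in the lower half-plane when ω > 0 and in the upper half-plane when ω < 0.

Case ω > 0 (lower half-plane, clockwise contour ⇒ F(ω) = -2πi·ΣRes):
  Res_{z = - 14 i} g(z) = \frac{i \left(14 \omega + 1\right) e^{- 14 \omega}}{5488} (pole of order 2)
  F(ω) = -2πi·ΣRes = \frac{\pi \left(14 \omega + 1\right) e^{- 14 \omega}}{2744}

Case ω < 0 (upper half-plane, counterclockwise contour ⇒ F(ω) = +2πi·ΣRes):
  Res_{z = 14 i} g(z) = \frac{i \left(14 \omega - 1\right) e^{14 \omega}}{5488} (pole of order 2)
  F(ω) = 2πi·ΣRes = \frac{\pi \left(1 - 14 \omega\right) e^{14 \omega}}{2744}

Both cases combine into a single formula in |ω|:

F(ω) = \frac{\pi \left(14 \left|{\omega}\right| + 1\right) e^{- 14 \left|{\omega}\right|}}{2744}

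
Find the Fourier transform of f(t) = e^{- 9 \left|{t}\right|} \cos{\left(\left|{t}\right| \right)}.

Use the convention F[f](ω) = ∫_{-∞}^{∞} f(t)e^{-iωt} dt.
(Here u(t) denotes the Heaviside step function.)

F(ω) = \frac{18 \left(\omega^{2} + 82\right)}{\omega^{4} + 160 \omega^{2} + 6724}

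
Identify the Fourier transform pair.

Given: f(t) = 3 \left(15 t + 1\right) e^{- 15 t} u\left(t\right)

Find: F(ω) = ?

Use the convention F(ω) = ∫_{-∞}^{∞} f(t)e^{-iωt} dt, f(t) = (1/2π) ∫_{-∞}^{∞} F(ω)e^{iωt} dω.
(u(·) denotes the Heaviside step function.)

F(ω) = \frac{3 \left(- i \omega - 30\right)}{\omega^{2} - 30 i \omega - 225}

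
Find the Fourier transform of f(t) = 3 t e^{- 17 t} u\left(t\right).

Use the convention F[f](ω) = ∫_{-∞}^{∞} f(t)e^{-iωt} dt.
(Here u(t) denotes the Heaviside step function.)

F(ω) = \frac{3}{\left(i \omega + 17\right)^{2}}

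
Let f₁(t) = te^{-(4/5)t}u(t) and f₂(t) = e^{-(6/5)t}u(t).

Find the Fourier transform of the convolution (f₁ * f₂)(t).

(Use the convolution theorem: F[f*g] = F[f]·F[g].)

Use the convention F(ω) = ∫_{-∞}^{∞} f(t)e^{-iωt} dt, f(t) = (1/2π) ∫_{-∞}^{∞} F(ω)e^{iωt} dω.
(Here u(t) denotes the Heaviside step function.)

F[f₁*f₂](ω) = \frac{125}{\left(5 i \omega + 4\right)^{2} \left(5 i \omega + 6\right)}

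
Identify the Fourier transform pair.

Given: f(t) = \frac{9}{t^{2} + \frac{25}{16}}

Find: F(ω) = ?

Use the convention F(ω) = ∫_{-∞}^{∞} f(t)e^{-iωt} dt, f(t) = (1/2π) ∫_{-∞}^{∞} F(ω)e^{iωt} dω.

F(ω) = \frac{36 \pi e^{- \frac{5 \left|{\omega}\right|}{4}}}{5}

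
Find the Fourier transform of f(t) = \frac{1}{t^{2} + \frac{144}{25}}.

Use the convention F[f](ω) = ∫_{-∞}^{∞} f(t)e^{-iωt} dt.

F(ω) = \frac{5 \pi e^{- \frac{12 \left|{\omega}\right|}{5}}}{12}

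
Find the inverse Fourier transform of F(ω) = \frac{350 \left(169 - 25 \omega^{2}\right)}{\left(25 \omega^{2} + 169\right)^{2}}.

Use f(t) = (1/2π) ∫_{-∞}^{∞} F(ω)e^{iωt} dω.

f(t) = 7 e^{- \frac{13 \left|{t}\right|}{5}} \left|{t}\right|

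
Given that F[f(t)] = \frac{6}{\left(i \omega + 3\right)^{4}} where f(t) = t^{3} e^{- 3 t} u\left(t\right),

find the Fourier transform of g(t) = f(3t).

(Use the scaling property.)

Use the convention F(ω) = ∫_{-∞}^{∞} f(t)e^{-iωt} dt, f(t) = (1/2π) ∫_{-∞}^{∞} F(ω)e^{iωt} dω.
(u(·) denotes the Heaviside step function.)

F[g](ω) = \frac{162}{\left(i \omega + 9\right)^{4}}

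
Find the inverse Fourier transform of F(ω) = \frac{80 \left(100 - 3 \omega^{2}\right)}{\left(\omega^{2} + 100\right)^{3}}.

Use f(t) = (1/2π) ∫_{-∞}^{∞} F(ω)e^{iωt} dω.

f(t) = 2 t^{2} e^{- 10 \left|{t}\right|}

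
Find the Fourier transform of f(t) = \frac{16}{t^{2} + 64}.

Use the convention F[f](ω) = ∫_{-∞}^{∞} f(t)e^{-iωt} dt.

F(ω) = 2 \pi e^{- 8 \left|{\omega}\right|}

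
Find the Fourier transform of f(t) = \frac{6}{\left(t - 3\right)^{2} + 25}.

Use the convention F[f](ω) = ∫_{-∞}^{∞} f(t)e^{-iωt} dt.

F(ω) = \frac{6 \pi e^{- 3 i \omega - 5 \left|{\omega}\right|}}{5}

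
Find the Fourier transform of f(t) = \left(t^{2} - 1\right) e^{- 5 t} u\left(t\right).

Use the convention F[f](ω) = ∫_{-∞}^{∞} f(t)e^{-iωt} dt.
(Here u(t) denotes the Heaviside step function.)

F(ω) = \frac{2 i \omega - \left(i \omega + 5\right)^{3} + 10}{\left(i \omega + 5\right)^{4}}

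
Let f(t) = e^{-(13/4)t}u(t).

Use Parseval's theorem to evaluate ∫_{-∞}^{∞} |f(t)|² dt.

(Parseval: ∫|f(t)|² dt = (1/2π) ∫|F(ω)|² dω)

∫|f(t)|² dt = \frac{2}{13}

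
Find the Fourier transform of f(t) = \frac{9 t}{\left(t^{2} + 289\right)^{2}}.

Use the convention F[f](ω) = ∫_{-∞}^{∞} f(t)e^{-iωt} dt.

F(ω) = - \frac{9 i \pi \omega e^{- 17 \left|{\omega}\right|}}{34}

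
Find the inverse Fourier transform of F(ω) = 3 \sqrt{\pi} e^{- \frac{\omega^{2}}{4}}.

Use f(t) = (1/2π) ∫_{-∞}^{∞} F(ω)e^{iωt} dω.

f(t) = 3 e^{- t^{2}}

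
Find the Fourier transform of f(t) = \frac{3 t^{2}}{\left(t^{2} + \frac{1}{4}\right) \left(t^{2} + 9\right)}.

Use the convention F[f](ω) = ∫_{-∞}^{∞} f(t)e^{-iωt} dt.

F(ω) = \frac{36 \pi e^{- 3 \left|{\omega}\right|}}{35} - \frac{6 \pi e^{- \frac{\left|{\omega}\right|}{2}}}{35}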